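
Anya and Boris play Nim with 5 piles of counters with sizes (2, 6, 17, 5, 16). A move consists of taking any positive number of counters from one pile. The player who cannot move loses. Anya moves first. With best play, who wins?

Boris wins

Compute the nim-sum pairwise:
2 XOR 6 = 4
4 XOR 17 = 21
21 XOR 5 = 16
16 XOR 16 = 0
The nim-sum is 0, so this is a P-position: the player to move is in a losing position under optimal play; Anya is about to move from it and so loses — Boris wins.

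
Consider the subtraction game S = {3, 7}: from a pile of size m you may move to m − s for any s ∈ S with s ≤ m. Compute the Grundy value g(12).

0

Build the Grundy sequence with g(k) = mex{g(k−s) : s ∈ {3, 7}, s ≤ k}:
k:     0  1  2  3  4  5  6  7  8  9 10 11 12
g(k):  0  0  0  1  1  1  0  2  2  1  0  0  0
So g(12) = 0.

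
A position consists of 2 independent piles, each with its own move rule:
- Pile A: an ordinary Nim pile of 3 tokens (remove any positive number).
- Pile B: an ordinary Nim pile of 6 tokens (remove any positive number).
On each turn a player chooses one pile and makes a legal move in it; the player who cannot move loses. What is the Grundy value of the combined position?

5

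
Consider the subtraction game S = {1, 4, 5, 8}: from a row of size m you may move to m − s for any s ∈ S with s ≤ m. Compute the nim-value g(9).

0

Grundy values for subtraction set {1, 4, 5, 8}:
k:     0  1  2  3  4  5  6  7  8  9
g(k):  0  1  0  1  2  3  2  3  4  0
So g(9) = 0.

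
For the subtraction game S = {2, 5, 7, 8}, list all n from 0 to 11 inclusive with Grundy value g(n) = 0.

0, 1, 4, 10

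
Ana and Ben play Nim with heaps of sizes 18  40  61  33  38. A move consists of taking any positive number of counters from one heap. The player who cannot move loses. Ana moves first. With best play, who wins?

Compute the nim-sum pairwise:
18 ⊕ 40 = 58
58 ⊕ 61 = 7
7 ⊕ 33 = 38
38 ⊕ 38 = 0
The nim-sum is 0, so this is a P-position: the player to move is in a losing position under optimal play; Ana is about to move from it and so loses — Ben wins.

Ben wins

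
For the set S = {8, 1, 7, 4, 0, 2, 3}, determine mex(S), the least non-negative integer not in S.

5

The values 0, 1, 2, 3, 4 are all present; 5 is the first non-negative integer missing from the set.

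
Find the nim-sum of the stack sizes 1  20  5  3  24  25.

Compute the nim-sum pairwise:
1 ⊕ 20 = 21
21 ⊕ 5 = 16
16 ⊕ 3 = 19
19 ⊕ 24 = 11
11 ⊕ 25 = 18

18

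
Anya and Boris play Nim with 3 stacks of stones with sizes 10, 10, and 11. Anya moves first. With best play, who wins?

Write each in binary and XOR column by column:
  1010  (10)
  1010  (10)
  1011  (11)
  ----
  1011  (11)
The nim-sum is 11 ≠ 0, so this is an N-position: the player to move can win; Anya has a winning move.

Anya wins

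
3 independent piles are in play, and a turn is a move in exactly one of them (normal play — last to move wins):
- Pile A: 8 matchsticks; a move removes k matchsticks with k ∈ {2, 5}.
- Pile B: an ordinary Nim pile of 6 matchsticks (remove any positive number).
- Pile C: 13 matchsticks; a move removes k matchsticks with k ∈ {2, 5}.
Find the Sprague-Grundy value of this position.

For pile A, compute g(0), g(1), … with moves {2, 5}:
g(0) = mex{} = 0
g(1) = mex{} = 0
g(2) = mex{0} = 1
g(3) = mex{0} = 1
g(4) = mex{1} = 0
g(5) = mex{0,1} = 2
g(6) = mex{0} = 1
g(7) = mex{1,2} = 0
g(8) = mex{1} = 0
So g(8) = 0.
Pile B is a plain Nim pile of size 6, so its Grundy value is 6.
For pile C, compute g(0), g(1), … with moves {2, 5}:
g(0) = mex{} = 0
g(1) = mex{} = 0
g(2) = mex{0} = 1
g(3) = mex{0} = 1
g(4) = mex{1} = 0
g(5) = mex{0,1} = 2
g(6) = mex{0} = 1
g(7) = mex{1,2} = 0
g(8) = mex{1} = 0
g(9) = mex{0} = 1
g(10) = mex{0,2} = 1
g(11) = mex{1} = 0
g(12) = mex{0,1} = 2
g(13) = mex{0} = 1
So g(13) = 1.
By the Sprague-Grundy theorem, the Grundy value of a sum of independent games is the XOR of the component values.
Combined value = 0 ⊕ 6 ⊕ 1 = 7.

7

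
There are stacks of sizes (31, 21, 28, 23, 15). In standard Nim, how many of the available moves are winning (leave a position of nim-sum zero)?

Compute the nim-sum pairwise:
31 ^ 21 = 10
10 ^ 28 = 22
22 ^ 23 = 1
1 ^ 15 = 14
The overall nim-sum is X = 14. A stack of size p has a winning move iff p XOR X < p (reduce it to p XOR X).
  31: 31 XOR 14 = 17 < 31 — winning move (to 17).
  21: 21 XOR 14 = 27 ≥ 21 — no move.
  28: 28 XOR 14 = 18 < 28 — winning move (to 18).
  23: 23 XOR 14 = 25 ≥ 23 — no move.
  15: 15 XOR 14 = 1 < 15 — winning move (to 1).
That gives 3 winning moves.

3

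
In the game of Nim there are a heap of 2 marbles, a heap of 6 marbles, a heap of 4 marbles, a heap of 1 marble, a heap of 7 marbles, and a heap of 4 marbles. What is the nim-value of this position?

Write each in binary and XOR column by column:
  010  (2)
  110  (6)
  100  (4)
  001  (1)
  111  (7)
  100  (4)
  ---
  010  (2)

2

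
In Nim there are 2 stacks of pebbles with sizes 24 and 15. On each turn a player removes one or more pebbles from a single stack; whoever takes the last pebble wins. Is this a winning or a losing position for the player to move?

Compute the nim-sum pairwise:
24 XOR 15 = 23
The nim-sum is 23 ≠ 0, so this is an N-position: the player to move can win.

Winning position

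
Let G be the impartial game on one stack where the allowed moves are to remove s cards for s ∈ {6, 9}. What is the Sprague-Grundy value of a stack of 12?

Build the Grundy sequence with g(k) = mex{g(k−s) : s ∈ {6, 9}, s ≤ k}:
g(0) = mex{} = 0
g(1) = mex{} = 0
g(2) = mex{} = 0
g(3) = mex{} = 0
g(4) = mex{} = 0
g(5) = mex{} = 0
g(6) = mex{0} = 1
g(7) = mex{0} = 1
g(8) = mex{0} = 1
g(9) = mex{0} = 1
g(10) = mex{0} = 1
g(11) = mex{0} = 1
g(12) = mex{0,1} = 2
So g(12) = 2.

2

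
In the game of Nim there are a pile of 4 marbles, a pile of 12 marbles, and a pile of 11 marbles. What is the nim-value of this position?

3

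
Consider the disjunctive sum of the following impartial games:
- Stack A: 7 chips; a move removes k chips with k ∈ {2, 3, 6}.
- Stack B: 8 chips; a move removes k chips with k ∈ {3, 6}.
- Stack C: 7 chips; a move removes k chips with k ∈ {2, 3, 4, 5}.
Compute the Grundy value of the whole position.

For stack A, compute g(0), g(1), … with moves {2, 3, 6}:
k:     0  1  2  3  4  5  6  7
g(k):  0  0  1  1  2  0  3  1
So g(7) = 1.
For stack B, compute g(0), g(1), … with moves {3, 6}:
k:     0  1  2  3  4  5  6  7  8
g(k):  0  0  0  1  1  1  2  2  2
So g(8) = 2.
Grundy values for stack C (subtraction set {2, 3, 4, 5}):
g(0) = mex{} = 0
g(1) = mex{} = 0
g(2) = mex{0} = 1
g(3) = mex{0} = 1
g(4) = mex{0,1} = 2
g(5) = mex{0,1} = 2
g(6) = mex{0,1,2} = 3
g(7) = mex{1,2} = 0
So g(7) = 0.
The value of a disjunctive sum is the nim-sum of the parts.
Combined value = 1 XOR 2 XOR 0 = 3.

3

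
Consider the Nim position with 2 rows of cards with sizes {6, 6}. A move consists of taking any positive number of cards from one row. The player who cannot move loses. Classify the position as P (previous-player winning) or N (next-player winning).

Write each in binary and XOR column by column:
  110  (6)
  110  (6)
  ---
  000  (0)
The nim-sum is 0, so this is a P-position: the player to move is in a losing position under optimal play.

P-position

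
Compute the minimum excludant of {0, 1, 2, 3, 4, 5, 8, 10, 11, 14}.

The values 0, 1, 2, 3, 4, 5 are all present; 6 is the first non-negative integer missing from the set.

6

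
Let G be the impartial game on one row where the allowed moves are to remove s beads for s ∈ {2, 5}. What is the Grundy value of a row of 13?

1

Compute g(0), g(1), … for moves {2, 5}:
g(0) = mex{} = 0
g(1) = mex{} = 0
g(2) = mex{0} = 1
g(3) = mex{0} = 1
g(4) = mex{1} = 0
g(5) = mex{0,1} = 2
g(6) = mex{0} = 1
g(7) = mex{1,2} = 0
g(8) = mex{1} = 0
g(9) = mex{0} = 1
g(10) = mex{0,2} = 1
g(11) = mex{1} = 0
g(12) = mex{0,1} = 2
g(13) = mex{0} = 1
So g(13) = 1.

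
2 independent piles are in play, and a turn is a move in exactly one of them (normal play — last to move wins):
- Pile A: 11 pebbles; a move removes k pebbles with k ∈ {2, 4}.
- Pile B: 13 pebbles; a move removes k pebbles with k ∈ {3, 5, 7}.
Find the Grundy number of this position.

Build the Grundy sequence for pile A with g(k) = mex{g(k−s) : s ∈ {2, 4}, s ≤ k}:
g(0) = mex{} = 0
g(1) = mex{} = 0
g(2) = mex{0} = 1
g(3) = mex{0} = 1
g(4) = mex{0,1} = 2
g(5) = mex{0,1} = 2
g(6) = mex{1,2} = 0
g(7) = mex{1,2} = 0
g(8) = mex{0,2} = 1
g(9) = mex{0,2} = 1
g(10) = mex{0,1} = 2
g(11) = mex{0,1} = 2
So g(11) = 2.
Build the Grundy sequence for pile B with g(k) = mex{g(k−s) : s ∈ {3, 5, 7}, s ≤ k}:
k:     0  1  2  3  4  5  6  7  8  9 10 11 12 13
g(k):  0  0  0  1  1  1  2  2  2  3  0  0  0  1
So g(13) = 1.
By the Sprague-Grundy theorem, the Grundy value of a sum of independent games is the XOR of the component values.
Combined value = 2 ⊕ 1 = 3.

3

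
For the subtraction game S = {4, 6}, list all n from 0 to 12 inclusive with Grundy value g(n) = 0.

0, 1, 2, 3, 10, 11, 12

Compute g(0), g(1), … for moves {4, 6}:
g(0) = mex{} = 0
g(1) = mex{} = 0
g(2) = mex{} = 0
g(3) = mex{} = 0
g(4) = mex{0} = 1
g(5) = mex{0} = 1
g(6) = mex{0} = 1
g(7) = mex{0} = 1
g(8) = mex{0,1} = 2
g(9) = mex{0,1} = 2
g(10) = mex{1} = 0
g(11) = mex{1} = 0
g(12) = mex{1,2} = 0
The P-positions (g = 0) in 0..12 are 0, 1, 2, 3, 10, 11, 12.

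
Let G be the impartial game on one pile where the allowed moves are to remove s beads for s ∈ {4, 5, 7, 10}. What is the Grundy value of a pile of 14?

0

Grundy values for subtraction set {4, 5, 7, 10}:
k:     0  1  2  3  4  5  6  7  8  9 10 11 12 13 14
g(k):  0  0  0  0  1  1  1  1  2  2  2  2  3  3  0
So g(14) = 0.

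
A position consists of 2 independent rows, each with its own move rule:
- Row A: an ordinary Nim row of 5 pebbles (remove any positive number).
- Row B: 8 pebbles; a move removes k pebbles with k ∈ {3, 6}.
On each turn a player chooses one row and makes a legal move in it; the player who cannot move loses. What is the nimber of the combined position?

7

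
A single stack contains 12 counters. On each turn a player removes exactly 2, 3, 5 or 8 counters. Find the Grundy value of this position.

4

Grundy values for subtraction set {2, 3, 5, 8}:
g(0) = mex{} = 0
g(1) = mex{} = 0
g(2) = mex{0} = 1
g(3) = mex{0} = 1
g(4) = mex{0,1} = 2
g(5) = mex{0,1} = 2
g(6) = mex{0,1,2} = 3
g(7) = mex{1,2} = 0
g(8) = mex{0,1,2,3} = 4
g(9) = mex{0,2,3} = 1
g(10) = mex{0,1,2,4} = 3
g(11) = mex{1,3,4} = 0
g(12) = mex{0,1,2,3} = 4
So g(12) = 4.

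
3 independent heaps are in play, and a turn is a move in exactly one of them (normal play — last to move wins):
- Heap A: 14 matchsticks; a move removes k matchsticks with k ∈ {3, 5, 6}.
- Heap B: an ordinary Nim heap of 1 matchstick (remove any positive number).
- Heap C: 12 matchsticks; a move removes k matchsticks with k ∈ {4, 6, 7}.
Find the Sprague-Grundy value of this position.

0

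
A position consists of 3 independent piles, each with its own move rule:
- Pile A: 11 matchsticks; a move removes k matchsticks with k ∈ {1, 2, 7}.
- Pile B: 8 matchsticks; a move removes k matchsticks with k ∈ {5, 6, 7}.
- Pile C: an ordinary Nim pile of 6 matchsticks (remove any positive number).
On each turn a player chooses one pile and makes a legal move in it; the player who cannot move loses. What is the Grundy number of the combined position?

5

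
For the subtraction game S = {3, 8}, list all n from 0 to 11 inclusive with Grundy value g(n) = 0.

0, 1, 2, 6, 7, 11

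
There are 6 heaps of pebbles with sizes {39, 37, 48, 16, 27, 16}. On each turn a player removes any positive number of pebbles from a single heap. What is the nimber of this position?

Nim-sum: 39 ^ 37 ^ 48 ^ 16 ^ 27 ^ 16 = 41.

41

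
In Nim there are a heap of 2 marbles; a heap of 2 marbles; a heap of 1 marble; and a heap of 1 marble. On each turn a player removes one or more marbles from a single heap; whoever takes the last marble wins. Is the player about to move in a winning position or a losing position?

Losing position

Nim-sum: 2 XOR 2 XOR 1 XOR 1 = 0.
The nim-sum is 0, so this is a P-position: the player to move is in a losing position under optimal play.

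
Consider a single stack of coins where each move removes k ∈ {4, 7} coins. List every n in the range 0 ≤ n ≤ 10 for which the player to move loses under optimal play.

0, 1, 2, 3

Grundy values for subtraction set {4, 7}:
k:     0  1  2  3  4  5  6  7  8  9 10
g(k):  0  0  0  0  1  1  1  1  2  2  2
The P-positions (g = 0) in 0..10 are 0, 1, 2, 3.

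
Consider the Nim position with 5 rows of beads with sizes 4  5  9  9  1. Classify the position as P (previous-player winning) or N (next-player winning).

P-position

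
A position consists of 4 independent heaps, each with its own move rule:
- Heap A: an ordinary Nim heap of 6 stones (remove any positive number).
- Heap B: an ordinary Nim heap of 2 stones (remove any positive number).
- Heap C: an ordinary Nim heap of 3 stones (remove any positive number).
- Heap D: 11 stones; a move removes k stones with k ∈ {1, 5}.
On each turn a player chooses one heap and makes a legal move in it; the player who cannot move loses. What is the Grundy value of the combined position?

Heap A is a plain Nim heap of size 6, so its Grundy value is 6.
Heap B is a plain Nim heap of size 2, so its Grundy value is 2.
Heap C is a plain Nim heap of size 3, so its Grundy value is 3.
Build the Grundy sequence for heap D with g(k) = mex{g(k−s) : s ∈ {1, 5}, s ≤ k}:
g(0) = mex{} = 0
g(1) = mex{0} = 1
g(2) = mex{1} = 0
g(3) = mex{0} = 1
g(4) = mex{1} = 0
g(5) = mex{0} = 1
g(6) = mex{1} = 0
g(7) = mex{0} = 1
g(8) = mex{1} = 0
g(9) = mex{0} = 1
g(10) = mex{1} = 0
g(11) = mex{0} = 1
So g(11) = 1.
The value of a disjunctive sum is the nim-sum of the parts.
Combined value = 6 ⊕ 2 ⊕ 3 ⊕ 1 = 6.

6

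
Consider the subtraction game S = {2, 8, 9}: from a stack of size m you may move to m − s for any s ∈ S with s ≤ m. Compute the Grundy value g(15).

0

Compute g(0), g(1), … for moves {2, 8, 9}:
k:     0  1  2  3  4  5  6  7  8  9 10 11 12 13 14 15
g(k):  0  0  1  1  0  0  1  1  2  2  3  0  2  1  3  0
So g(15) = 0.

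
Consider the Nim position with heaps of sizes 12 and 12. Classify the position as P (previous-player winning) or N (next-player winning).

Nim-sum: 12 XOR 12 = 0.
The nim-sum is 0, so this is a P-position: the player to move is in a losing position under optimal play.

P-position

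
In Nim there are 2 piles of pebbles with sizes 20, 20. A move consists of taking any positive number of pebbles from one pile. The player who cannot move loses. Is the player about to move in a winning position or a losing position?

Nim-sum: 20 XOR 20 = 0.
The nim-sum is 0, so this is a P-position: the player to move is in a losing position under optimal play.

Losing position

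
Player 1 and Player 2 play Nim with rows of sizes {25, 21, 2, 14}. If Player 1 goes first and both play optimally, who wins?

Player 2 wins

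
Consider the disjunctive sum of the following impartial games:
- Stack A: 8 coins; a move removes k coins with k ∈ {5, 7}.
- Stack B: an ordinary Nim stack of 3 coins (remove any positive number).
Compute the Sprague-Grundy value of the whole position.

2

For stack A, compute g(0), g(1), … with moves {5, 7}:
k:     0  1  2  3  4  5  6  7  8
g(k):  0  0  0  0  0  1  1  1  1
So g(8) = 1.
Stack B is a plain Nim stack of size 3, so its Grundy value is 3.
By the Sprague-Grundy theorem, the Grundy value of a sum of independent games is the XOR of the component values.
Combined value = 1 XOR 3 = 2.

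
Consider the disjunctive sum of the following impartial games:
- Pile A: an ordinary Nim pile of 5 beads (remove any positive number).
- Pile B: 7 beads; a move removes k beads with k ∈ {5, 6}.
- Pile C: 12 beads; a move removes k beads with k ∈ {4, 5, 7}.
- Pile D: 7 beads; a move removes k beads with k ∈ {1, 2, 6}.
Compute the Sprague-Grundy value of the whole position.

4

Pile A is a plain Nim pile of size 5, so its Grundy value is 5.
Build the Grundy sequence for pile B with g(k) = mex{g(k−s) : s ∈ {5, 6}, s ≤ k}:
k:     0  1  2  3  4  5  6  7
g(k):  0  0  0  0  0  1  1  1
So g(7) = 1.
Build the Grundy sequence for pile C with g(k) = mex{g(k−s) : s ∈ {4, 5, 7}, s ≤ k}:
k:     0  1  2  3  4  5  6  7  8  9 10 11 12
g(k):  0  0  0  0  1  1  1  1  2  2  2  0  0
So g(12) = 0.
Build the Grundy sequence for pile D with g(k) = mex{g(k−s) : s ∈ {1, 2, 6}, s ≤ k}:
k:     0  1  2  3  4  5  6  7
g(k):  0  1  2  0  1  2  3  0
So g(7) = 0.
By the Sprague-Grundy theorem, the Grundy value of a sum of independent games is the XOR of the component values.
Combined value = 5 XOR 1 XOR 0 XOR 0 = 4.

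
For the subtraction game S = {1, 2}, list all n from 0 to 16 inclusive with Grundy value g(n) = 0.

0, 3, 6, 9, 12, 15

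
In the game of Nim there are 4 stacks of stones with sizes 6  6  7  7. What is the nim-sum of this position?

Write each in binary and XOR column by column:
  110  (6)
  110  (6)
  111  (7)
  111  (7)
  ---
  000  (0)

0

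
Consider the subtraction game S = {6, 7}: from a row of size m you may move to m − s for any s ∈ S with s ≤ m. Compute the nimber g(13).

Build the Grundy sequence with g(k) = mex{g(k−s) : s ∈ {6, 7}, s ≤ k}:
k:     0  1  2  3  4  5  6  7  8  9 10 11 12 13
g(k):  0  0  0  0  0  0  1  1  1  1  1  1  2  0
So g(13) = 0.

0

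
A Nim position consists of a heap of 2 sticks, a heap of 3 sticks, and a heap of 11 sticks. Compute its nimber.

Compute the nim-sum pairwise:
2 XOR 3 = 1
1 XOR 11 = 10

10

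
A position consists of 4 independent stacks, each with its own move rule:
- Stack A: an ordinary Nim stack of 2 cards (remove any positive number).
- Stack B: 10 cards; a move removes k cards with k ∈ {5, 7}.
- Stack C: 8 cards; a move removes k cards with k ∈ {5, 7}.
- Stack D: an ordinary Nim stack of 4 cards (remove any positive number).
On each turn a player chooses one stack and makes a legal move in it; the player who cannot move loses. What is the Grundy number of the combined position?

5

Stack A is a plain Nim stack of size 2, so its Grundy value is 2.
For stack B, compute g(0), g(1), … with moves {5, 7}:
k:     0  1  2  3  4  5  6  7  8  9 10
g(k):  0  0  0  0  0  1  1  1  1  1  2
So g(10) = 2.
Grundy values for stack C (subtraction set {5, 7}):
k:     0  1  2  3  4  5  6  7  8
g(k):  0  0  0  0  0  1  1  1  1
So g(8) = 1.
Stack D is a plain Nim stack of size 4, so its Grundy value is 4.
By the Sprague-Grundy theorem, the Grundy value of a sum of independent games is the XOR of the component values.
Combined value = 2 XOR 2 XOR 1 XOR 4 = 5.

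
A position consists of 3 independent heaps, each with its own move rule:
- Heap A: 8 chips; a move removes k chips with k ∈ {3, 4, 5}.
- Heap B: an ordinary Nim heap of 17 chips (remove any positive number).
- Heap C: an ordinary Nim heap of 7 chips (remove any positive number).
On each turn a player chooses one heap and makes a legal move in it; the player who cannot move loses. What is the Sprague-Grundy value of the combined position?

22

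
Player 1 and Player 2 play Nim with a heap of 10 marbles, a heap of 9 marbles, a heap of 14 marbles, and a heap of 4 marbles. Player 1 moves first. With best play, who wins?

Player 1 wins

Write each in binary and XOR column by column:
  1010  (10)
  1001  (9)
  1110  (14)
  0100  (4)
  ----
  1001  (9)
The nim-sum is 9 ≠ 0, so this is an N-position: the player to move can win; Player 1 has a winning move.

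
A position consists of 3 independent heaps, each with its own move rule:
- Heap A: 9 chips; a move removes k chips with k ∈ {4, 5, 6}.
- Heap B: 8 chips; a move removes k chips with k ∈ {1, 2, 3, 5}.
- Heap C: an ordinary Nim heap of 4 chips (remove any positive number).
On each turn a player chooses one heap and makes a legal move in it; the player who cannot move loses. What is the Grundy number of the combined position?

6

Build the Grundy sequence for heap A with g(k) = mex{g(k−s) : s ∈ {4, 5, 6}, s ≤ k}:
g(0) = mex{} = 0
g(1) = mex{} = 0
g(2) = mex{} = 0
g(3) = mex{} = 0
g(4) = mex{0} = 1
g(5) = mex{0} = 1
g(6) = mex{0} = 1
g(7) = mex{0} = 1
g(8) = mex{0,1} = 2
g(9) = mex{0,1} = 2
So g(9) = 2.
Build the Grundy sequence for heap B with g(k) = mex{g(k−s) : s ∈ {1, 2, 3, 5}, s ≤ k}:
k:     0  1  2  3  4  5  6  7  8
g(k):  0  1  2  3  0  1  2  3  0
So g(8) = 0.
Heap C is a plain Nim heap of size 4, so its Grundy value is 4.
The value of a disjunctive sum is the nim-sum of the parts.
Combined value = 2 XOR 0 XOR 4 = 6.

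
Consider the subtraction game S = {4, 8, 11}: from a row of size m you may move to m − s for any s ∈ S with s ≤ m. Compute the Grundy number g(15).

Grundy values for subtraction set {4, 8, 11}:
k:     0  1  2  3  4  5  6  7  8  9 10 11 12 13 14 15
g(k):  0  0  0  0  1  1  1  1  2  2  2  2  3  3  3  0
So g(15) = 0.

0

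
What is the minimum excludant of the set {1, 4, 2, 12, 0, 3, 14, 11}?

The values 0, 1, 2, 3, 4 are all present; 5 is the first non-negative integer missing from the set.

5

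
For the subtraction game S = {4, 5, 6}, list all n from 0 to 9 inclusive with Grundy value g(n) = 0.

0, 1, 2, 3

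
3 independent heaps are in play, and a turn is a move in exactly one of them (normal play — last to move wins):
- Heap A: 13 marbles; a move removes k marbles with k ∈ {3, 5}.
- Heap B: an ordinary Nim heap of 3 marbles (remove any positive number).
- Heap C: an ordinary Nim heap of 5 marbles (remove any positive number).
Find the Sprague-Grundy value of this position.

7

Grundy values for heap A (subtraction set {3, 5}):
g(0) = mex{} = 0
g(1) = mex{} = 0
g(2) = mex{} = 0
g(3) = mex{0} = 1
g(4) = mex{0} = 1
g(5) = mex{0} = 1
g(6) = mex{0,1} = 2
g(7) = mex{0,1} = 2
g(8) = mex{1} = 0
g(9) = mex{1,2} = 0
g(10) = mex{1,2} = 0
g(11) = mex{0,2} = 1
g(12) = mex{0,2} = 1
g(13) = mex{0} = 1
So g(13) = 1.
Heap B is a plain Nim heap of size 3, so its Grundy value is 3.
Heap C is a plain Nim heap of size 5, so its Grundy value is 5.
By the Sprague-Grundy theorem, the Grundy value of a sum of independent games is the XOR of the component values.
Combined value = 1 XOR 3 XOR 5 = 7.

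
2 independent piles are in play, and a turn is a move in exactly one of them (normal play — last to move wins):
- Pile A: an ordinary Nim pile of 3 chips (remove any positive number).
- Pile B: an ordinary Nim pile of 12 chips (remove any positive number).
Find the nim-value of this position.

15

Pile A is a plain Nim pile of size 3, so its Grundy value is 3.
Pile B is a plain Nim pile of size 12, so its Grundy value is 12.
By the Sprague-Grundy theorem, the Grundy value of a sum of independent games is the XOR of the component values.
Combined value = 3 ⊕ 12 = 15.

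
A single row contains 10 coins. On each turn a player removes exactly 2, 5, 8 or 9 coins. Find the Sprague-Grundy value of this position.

3

Grundy values for subtraction set {2, 5, 8, 9}:
g(0) = mex{} = 0
g(1) = mex{} = 0
g(2) = mex{0} = 1
g(3) = mex{0} = 1
g(4) = mex{1} = 0
g(5) = mex{0,1} = 2
g(6) = mex{0} = 1
g(7) = mex{1,2} = 0
g(8) = mex{0,1} = 2
g(9) = mex{0} = 1
g(10) = mex{0,1,2} = 3
So g(10) = 3.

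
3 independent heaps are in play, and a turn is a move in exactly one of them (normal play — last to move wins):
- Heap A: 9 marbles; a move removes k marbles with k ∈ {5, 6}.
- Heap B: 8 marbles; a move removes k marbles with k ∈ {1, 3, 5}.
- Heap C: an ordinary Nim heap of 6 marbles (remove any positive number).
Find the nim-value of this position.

Grundy values for heap A (subtraction set {5, 6}):
g(0) = mex{} = 0
g(1) = mex{} = 0
g(2) = mex{} = 0
g(3) = mex{} = 0
g(4) = mex{} = 0
g(5) = mex{0} = 1
g(6) = mex{0} = 1
g(7) = mex{0} = 1
g(8) = mex{0} = 1
g(9) = mex{0} = 1
So g(9) = 1.
For heap B, compute g(0), g(1), … with moves {1, 3, 5}:
k:     0  1  2  3  4  5  6  7  8
g(k):  0  1  0  1  0  1  0  1  0
So g(8) = 0.
Heap C is a plain Nim heap of size 6, so its Grundy value is 6.
The value of a disjunctive sum is the nim-sum of the parts.
Combined value = 1 XOR 0 XOR 6 = 7.

7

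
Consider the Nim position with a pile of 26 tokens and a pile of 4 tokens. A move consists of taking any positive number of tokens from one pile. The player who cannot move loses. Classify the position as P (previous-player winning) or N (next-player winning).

In binary:
  11010  (26)
  00100  (4)
  -----
  11110  (30)
The nim-sum is 30 ≠ 0, so this is an N-position: the player to move can win.

N-position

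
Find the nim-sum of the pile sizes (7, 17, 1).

Compute the nim-sum pairwise:
7 ^ 17 = 22
22 ^ 1 = 23

23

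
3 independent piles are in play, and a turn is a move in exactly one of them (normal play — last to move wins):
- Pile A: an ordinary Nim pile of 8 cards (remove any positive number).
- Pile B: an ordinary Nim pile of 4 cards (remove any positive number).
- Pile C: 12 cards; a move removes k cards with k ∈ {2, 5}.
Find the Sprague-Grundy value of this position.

14

Pile A is a plain Nim pile of size 8, so its Grundy value is 8.
Pile B is a plain Nim pile of size 4, so its Grundy value is 4.
Grundy values for pile C (subtraction set {2, 5}):
k:     0  1  2  3  4  5  6  7  8  9 10 11 12
g(k):  0  0  1  1  0  2  1  0  0  1  1  0  2
So g(12) = 2.
The value of a disjunctive sum is the nim-sum of the parts.
Combined value = 8 XOR 4 XOR 2 = 14.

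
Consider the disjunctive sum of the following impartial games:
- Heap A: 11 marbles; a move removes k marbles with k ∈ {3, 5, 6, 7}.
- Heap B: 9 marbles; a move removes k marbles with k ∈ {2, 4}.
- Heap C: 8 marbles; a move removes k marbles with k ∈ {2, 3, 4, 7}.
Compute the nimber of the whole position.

For heap A, compute g(0), g(1), … with moves {3, 5, 6, 7}:
k:     0  1  2  3  4  5  6  7  8  9 10 11
g(k):  0  0  0  1  1  1  2  2  2  3  0  0
So g(11) = 0.
For heap B, compute g(0), g(1), … with moves {2, 4}:
k:     0  1  2  3  4  5  6  7  8  9
g(k):  0  0  1  1  2  2  0  0  1  1
So g(9) = 1.
For heap C, compute g(0), g(1), … with moves {2, 3, 4, 7}:
k:     0  1  2  3  4  5  6  7  8
g(k):  0  0  1  1  2  2  0  3  1
So g(8) = 1.
The value of a disjunctive sum is the nim-sum of the parts.
Combined value = 0 XOR 1 XOR 1 = 0.

0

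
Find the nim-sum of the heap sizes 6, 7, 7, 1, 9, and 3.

Nim-sum: 6 ⊕ 7 ⊕ 7 ⊕ 1 ⊕ 9 ⊕ 3 = 13.

13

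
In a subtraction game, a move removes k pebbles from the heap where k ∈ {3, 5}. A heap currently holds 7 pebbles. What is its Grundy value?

Build the Grundy sequence with g(k) = mex{g(k−s) : s ∈ {3, 5}, s ≤ k}:
g(0) = mex{} = 0
g(1) = mex{} = 0
g(2) = mex{} = 0
g(3) = mex{0} = 1
g(4) = mex{0} = 1
g(5) = mex{0} = 1
g(6) = mex{0,1} = 2
g(7) = mex{0,1} = 2
So g(7) = 2.

2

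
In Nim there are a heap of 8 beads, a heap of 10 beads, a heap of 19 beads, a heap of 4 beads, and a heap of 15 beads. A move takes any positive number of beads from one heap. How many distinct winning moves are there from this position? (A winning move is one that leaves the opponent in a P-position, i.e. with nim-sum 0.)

Write each in binary and XOR column by column:
  01000  (8)
  01010  (10)
  10011  (19)
  00100  (4)
  01111  (15)
  -----
  11010  (26)
The overall nim-sum is X = 26. A heap of size p has a winning move iff p XOR X < p (reduce it to p XOR X).
  8: 8 XOR 26 = 18 ≥ 8 — no move.
  10: 10 XOR 26 = 16 ≥ 10 — no move.
  19: 19 XOR 26 = 9 < 19 — winning move (to 9).
  4: 4 XOR 26 = 30 ≥ 4 — no move.
  15: 15 XOR 26 = 21 ≥ 15 — no move.
That gives 1 winning move.

1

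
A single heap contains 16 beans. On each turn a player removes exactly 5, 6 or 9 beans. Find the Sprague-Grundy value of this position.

Compute g(0), g(1), … for moves {5, 6, 9}:
k:     0  1  2  3  4  5  6  7  8  9 10 11 12 13 14 15 16
g(k):  0  0  0  0  0  1  1  1  1  1  2  2  2  2  0  0  0
So g(16) = 0.

0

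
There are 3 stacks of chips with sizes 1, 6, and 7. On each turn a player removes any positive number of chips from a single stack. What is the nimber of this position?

Compute the nim-sum pairwise:
1 ⊕ 6 = 7
7 ⊕ 7 = 0

0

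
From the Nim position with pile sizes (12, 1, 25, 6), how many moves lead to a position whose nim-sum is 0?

1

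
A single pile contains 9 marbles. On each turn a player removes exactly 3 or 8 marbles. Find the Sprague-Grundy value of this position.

Compute g(0), g(1), … for moves {3, 8}:
k:     0  1  2  3  4  5  6  7  8  9
g(k):  0  0  0  1  1  1  0  0  2  1
So g(9) = 1.

1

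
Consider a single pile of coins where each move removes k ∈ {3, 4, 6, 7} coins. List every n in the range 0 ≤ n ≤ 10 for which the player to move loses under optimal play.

0, 1, 2, 10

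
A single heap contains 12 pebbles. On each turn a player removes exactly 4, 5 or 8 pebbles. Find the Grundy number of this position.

Grundy values for subtraction set {4, 5, 8}:
k:     0  1  2  3  4  5  6  7  8  9 10 11 12
g(k):  0  0  0  0  1  1  1  1  2  2  2  2  0
So g(12) = 0.

0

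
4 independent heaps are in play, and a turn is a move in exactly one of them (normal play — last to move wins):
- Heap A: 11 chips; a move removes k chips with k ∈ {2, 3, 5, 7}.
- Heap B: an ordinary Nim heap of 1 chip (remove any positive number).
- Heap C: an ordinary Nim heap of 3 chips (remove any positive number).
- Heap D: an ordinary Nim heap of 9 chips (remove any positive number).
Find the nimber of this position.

Build the Grundy sequence for heap A with g(k) = mex{g(k−s) : s ∈ {2, 3, 5, 7}, s ≤ k}:
k:     0  1  2  3  4  5  6  7  8  9 10 11
g(k):  0  0  1  1  2  2  3  3  4  0  0  1
So g(11) = 1.
Heap B is a plain Nim heap of size 1, so its Grundy value is 1.
Heap C is a plain Nim heap of size 3, so its Grundy value is 3.
Heap D is a plain Nim heap of size 9, so its Grundy value is 9.
The value of a disjunctive sum is the nim-sum of the parts.
Combined value = 1 XOR 1 XOR 3 XOR 9 = 10.

10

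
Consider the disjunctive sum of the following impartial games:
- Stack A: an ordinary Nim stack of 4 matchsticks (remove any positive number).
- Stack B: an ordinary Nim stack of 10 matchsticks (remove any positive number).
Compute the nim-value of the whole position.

14

Stack A is a plain Nim stack of size 4, so its Grundy value is 4.
Stack B is a plain Nim stack of size 10, so its Grundy value is 10.
The value of a disjunctive sum is the nim-sum of the parts.
Combined value = 4 XOR 10 = 14.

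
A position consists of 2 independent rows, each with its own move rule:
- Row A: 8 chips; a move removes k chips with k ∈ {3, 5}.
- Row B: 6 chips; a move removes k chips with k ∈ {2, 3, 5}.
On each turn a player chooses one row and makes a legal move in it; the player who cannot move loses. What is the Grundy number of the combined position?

3

For row A, compute g(0), g(1), … with moves {3, 5}:
g(0) = mex{} = 0
g(1) = mex{} = 0
g(2) = mex{} = 0
g(3) = mex{0} = 1
g(4) = mex{0} = 1
g(5) = mex{0} = 1
g(6) = mex{0,1} = 2
g(7) = mex{0,1} = 2
g(8) = mex{1} = 0
So g(8) = 0.
For row B, compute g(0), g(1), … with moves {2, 3, 5}:
k:     0  1  2  3  4  5  6
g(k):  0  0  1  1  2  2  3
So g(6) = 3.
The value of a disjunctive sum is the nim-sum of the parts.
Combined value = 0 XOR 3 = 3.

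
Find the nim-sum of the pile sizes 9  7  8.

Nim-sum: 9 ^ 7 ^ 8 = 6.

6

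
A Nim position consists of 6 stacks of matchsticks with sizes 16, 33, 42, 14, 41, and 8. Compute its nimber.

Compute the nim-sum pairwise:
16 XOR 33 = 49
49 XOR 42 = 27
27 XOR 14 = 21
21 XOR 41 = 60
60 XOR 8 = 52

52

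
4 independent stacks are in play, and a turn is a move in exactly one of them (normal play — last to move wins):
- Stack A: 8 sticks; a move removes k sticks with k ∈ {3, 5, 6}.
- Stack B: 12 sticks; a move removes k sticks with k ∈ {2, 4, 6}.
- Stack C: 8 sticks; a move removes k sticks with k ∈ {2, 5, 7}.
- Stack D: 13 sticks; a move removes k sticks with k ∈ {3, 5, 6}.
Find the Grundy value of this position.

Build the Grundy sequence for stack A with g(k) = mex{g(k−s) : s ∈ {3, 5, 6}, s ≤ k}:
g(0) = mex{} = 0
g(1) = mex{} = 0
g(2) = mex{} = 0
g(3) = mex{0} = 1
g(4) = mex{0} = 1
g(5) = mex{0} = 1
g(6) = mex{0,1} = 2
g(7) = mex{0,1} = 2
g(8) = mex{0,1} = 2
So g(8) = 2.
For stack B, compute g(0), g(1), … with moves {2, 4, 6}:
g(0) = mex{} = 0
g(1) = mex{} = 0
g(2) = mex{0} = 1
g(3) = mex{0} = 1
g(4) = mex{0,1} = 2
g(5) = mex{0,1} = 2
g(6) = mex{0,1,2} = 3
g(7) = mex{0,1,2} = 3
g(8) = mex{1,2,3} = 0
g(9) = mex{1,2,3} = 0
g(10) = mex{0,2,3} = 1
g(11) = mex{0,2,3} = 1
g(12) = mex{0,1,3} = 2
So g(12) = 2.
Grundy values for stack C (subtraction set {2, 5, 7}):
k:     0  1  2  3  4  5  6  7  8
g(k):  0  0  1  1  0  2  1  3  2
So g(8) = 2.
Grundy values for stack D (subtraction set {3, 5, 6}):
k:     0  1  2  3  4  5  6  7  8  9 10 11 12 13
g(k):  0  0  0  1  1  1  2  2  2  0  0  0  1  1
So g(13) = 1.
The value of a disjunctive sum is the nim-sum of the parts.
Combined value = 2 XOR 2 XOR 2 XOR 1 = 3.

3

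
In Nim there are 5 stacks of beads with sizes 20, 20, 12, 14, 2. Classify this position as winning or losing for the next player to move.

Bitwise XOR of the heap sizes:
  10100  (20)
  10100  (20)
  01100  (12)
  01110  (14)
  00010  (2)
  -----
  00000  (0)
The nim-sum is 0, so this is a P-position: the player to move is in a losing position under optimal play.

Losing position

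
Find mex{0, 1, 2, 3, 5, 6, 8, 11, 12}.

The values 0, 1, 2, 3 are all present; 4 is the first non-negative integer missing from the set.

4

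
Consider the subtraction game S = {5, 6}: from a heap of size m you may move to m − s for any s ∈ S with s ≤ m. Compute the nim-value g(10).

2

Build the Grundy sequence with g(k) = mex{g(k−s) : s ∈ {5, 6}, s ≤ k}:
g(0) = mex{} = 0
g(1) = mex{} = 0
g(2) = mex{} = 0
g(3) = mex{} = 0
g(4) = mex{} = 0
g(5) = mex{0} = 1
g(6) = mex{0} = 1
g(7) = mex{0} = 1
g(8) = mex{0} = 1
g(9) = mex{0} = 1
g(10) = mex{0,1} = 2
So g(10) = 2.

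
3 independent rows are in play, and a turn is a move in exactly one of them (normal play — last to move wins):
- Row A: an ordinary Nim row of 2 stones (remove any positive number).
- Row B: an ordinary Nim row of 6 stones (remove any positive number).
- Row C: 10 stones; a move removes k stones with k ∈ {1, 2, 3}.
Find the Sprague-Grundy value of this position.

Row A is a plain Nim row of size 2, so its Grundy value is 2.
Row B is a plain Nim row of size 6, so its Grundy value is 6.
Build the Grundy sequence for row C with g(k) = mex{g(k−s) : s ∈ {1, 2, 3}, s ≤ k}:
g(0) = mex{} = 0
g(1) = mex{0} = 1
g(2) = mex{0,1} = 2
g(3) = mex{0,1,2} = 3
g(4) = mex{1,2,3} = 0
g(5) = mex{0,2,3} = 1
g(6) = mex{0,1,3} = 2
g(7) = mex{0,1,2} = 3
g(8) = mex{1,2,3} = 0
g(9) = mex{0,2,3} = 1
g(10) = mex{0,1,3} = 2
So g(10) = 2.
The value of a disjunctive sum is the nim-sum of the parts.
Combined value = 2 ⊕ 6 ⊕ 2 = 6.

6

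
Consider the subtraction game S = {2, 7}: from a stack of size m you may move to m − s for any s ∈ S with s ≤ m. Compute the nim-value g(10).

0

Build the Grundy sequence with g(k) = mex{g(k−s) : s ∈ {2, 7}, s ≤ k}:
g(0) = mex{} = 0
g(1) = mex{} = 0
g(2) = mex{0} = 1
g(3) = mex{0} = 1
g(4) = mex{1} = 0
g(5) = mex{1} = 0
g(6) = mex{0} = 1
g(7) = mex{0} = 1
g(8) = mex{0,1} = 2
g(9) = mex{1} = 0
g(10) = mex{1,2} = 0
So g(10) = 0.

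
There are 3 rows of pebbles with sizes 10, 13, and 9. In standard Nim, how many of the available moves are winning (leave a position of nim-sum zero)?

3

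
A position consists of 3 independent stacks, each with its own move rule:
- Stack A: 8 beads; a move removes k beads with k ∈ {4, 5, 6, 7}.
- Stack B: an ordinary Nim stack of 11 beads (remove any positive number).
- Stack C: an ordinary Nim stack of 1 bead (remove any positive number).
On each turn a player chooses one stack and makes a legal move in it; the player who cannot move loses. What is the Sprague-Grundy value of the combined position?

8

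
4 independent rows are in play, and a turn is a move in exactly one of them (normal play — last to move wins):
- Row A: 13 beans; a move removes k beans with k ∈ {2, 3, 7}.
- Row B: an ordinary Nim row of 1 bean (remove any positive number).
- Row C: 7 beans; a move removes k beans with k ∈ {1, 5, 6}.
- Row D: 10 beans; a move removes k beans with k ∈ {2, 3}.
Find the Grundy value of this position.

Grundy values for row A (subtraction set {2, 3, 7}):
g(0) = mex{} = 0
g(1) = mex{} = 0
g(2) = mex{0} = 1
g(3) = mex{0} = 1
g(4) = mex{0,1} = 2
g(5) = mex{1} = 0
g(6) = mex{1,2} = 0
g(7) = mex{0,2} = 1
g(8) = mex{0} = 1
g(9) = mex{0,1} = 2
g(10) = mex{1} = 0
g(11) = mex{1,2} = 0
g(12) = mex{0,2} = 1
g(13) = mex{0} = 1
So g(13) = 1.
Row B is a plain Nim row of size 1, so its Grundy value is 1.
For row C, compute g(0), g(1), … with moves {1, 5, 6}:
k:     0  1  2  3  4  5  6  7
g(k):  0  1  0  1  0  1  2  3
So g(7) = 3.
Grundy values for row D (subtraction set {2, 3}):
g(0) = mex{} = 0
g(1) = mex{} = 0
g(2) = mex{0} = 1
g(3) = mex{0} = 1
g(4) = mex{0,1} = 2
g(5) = mex{1} = 0
g(6) = mex{1,2} = 0
g(7) = mex{0,2} = 1
g(8) = mex{0} = 1
g(9) = mex{0,1} = 2
g(10) = mex{1} = 0
So g(10) = 0.
By the Sprague-Grundy theorem, the Grundy value of a sum of independent games is the XOR of the component values.
Combined value = 1 ⊕ 1 ⊕ 3 ⊕ 0 = 3.

3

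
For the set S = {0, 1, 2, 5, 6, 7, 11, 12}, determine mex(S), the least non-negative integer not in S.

3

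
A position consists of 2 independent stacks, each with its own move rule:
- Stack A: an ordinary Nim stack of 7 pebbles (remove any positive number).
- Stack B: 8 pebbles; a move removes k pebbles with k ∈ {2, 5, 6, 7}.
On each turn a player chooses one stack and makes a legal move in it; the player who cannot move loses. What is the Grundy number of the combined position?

5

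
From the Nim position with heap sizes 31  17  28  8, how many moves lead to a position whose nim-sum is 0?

3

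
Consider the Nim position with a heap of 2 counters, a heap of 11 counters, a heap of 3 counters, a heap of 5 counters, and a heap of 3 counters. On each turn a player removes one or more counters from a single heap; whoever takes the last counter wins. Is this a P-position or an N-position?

Nim-sum: 2 ^ 11 ^ 3 ^ 5 ^ 3 = 12.
The nim-sum is 12 ≠ 0, so this is an N-position: the player to move can win.

N-position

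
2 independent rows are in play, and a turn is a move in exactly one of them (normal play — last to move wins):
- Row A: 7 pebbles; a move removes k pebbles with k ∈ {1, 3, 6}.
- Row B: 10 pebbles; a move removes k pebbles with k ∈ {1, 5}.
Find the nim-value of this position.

3

Grundy values for row A (subtraction set {1, 3, 6}):
k:     0  1  2  3  4  5  6  7
g(k):  0  1  0  1  0  1  2  3
So g(7) = 3.
Grundy values for row B (subtraction set {1, 5}):
g(0) = mex{} = 0
g(1) = mex{0} = 1
g(2) = mex{1} = 0
g(3) = mex{0} = 1
g(4) = mex{1} = 0
g(5) = mex{0} = 1
g(6) = mex{1} = 0
g(7) = mex{0} = 1
g(8) = mex{1} = 0
g(9) = mex{0} = 1
g(10) = mex{1} = 0
So g(10) = 0.
By the Sprague-Grundy theorem, the Grundy value of a sum of independent games is the XOR of the component values.
Combined value = 3 ⊕ 0 = 3.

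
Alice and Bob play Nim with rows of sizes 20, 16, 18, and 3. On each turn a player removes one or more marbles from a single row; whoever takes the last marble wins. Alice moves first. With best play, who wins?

Alice wins

Compute the nim-sum pairwise:
20 ^ 16 = 4
4 ^ 18 = 22
22 ^ 3 = 21
The nim-sum is 21 ≠ 0, so this is an N-position: the player to move can win; Alice has a winning move.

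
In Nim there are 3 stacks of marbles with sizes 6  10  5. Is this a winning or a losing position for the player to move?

Nim-sum: 6 XOR 10 XOR 5 = 9.
The nim-sum is 9 ≠ 0, so this is an N-position: the player to move can win.

Winning position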